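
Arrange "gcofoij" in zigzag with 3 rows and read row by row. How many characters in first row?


Zigzag "gcofoij" into 3 rows:
Placing characters:
  'g' => row 0
  'c' => row 1
  'o' => row 2
  'f' => row 1
  'o' => row 0
  'i' => row 1
  'j' => row 2
Rows:
  Row 0: "go"
  Row 1: "cfi"
  Row 2: "oj"
First row length: 2

2


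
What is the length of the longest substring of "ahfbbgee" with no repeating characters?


Input: "ahfbbgee"
Sliding window (track last position of each char):
  Position 0 ('a'): window [0,0] length 1 -- new best
  Position 1 ('h'): window [0,1] length 2 -- new best
  Position 2 ('f'): window [0,2] length 3 -- new best
  Position 3 ('b'): window [0,3] length 4 -- new best
  Position 4 ('b'): repeat (last at 3), move window start to 4
  Position 4 ('b'): window [4,4] length 1
  Position 5 ('g'): window [4,5] length 2
  Position 6 ('e'): window [4,6] length 3
  Position 7 ('e'): repeat (last at 6), move window start to 7
  Position 7 ('e'): window [7,7] length 1
Longest substring with no repeats: "ahfb" with length 4

4


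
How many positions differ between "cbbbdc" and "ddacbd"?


Comparing "cbbbdc" and "ddacbd" position by position:
  Position 0: 'c' vs 'd' => DIFFER
  Position 1: 'b' vs 'd' => DIFFER
  Position 2: 'b' vs 'a' => DIFFER
  Position 3: 'b' vs 'c' => DIFFER
  Position 4: 'd' vs 'b' => DIFFER
  Position 5: 'c' vs 'd' => DIFFER
Positions that differ: 6

6


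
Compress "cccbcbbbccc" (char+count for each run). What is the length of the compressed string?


Input: cccbcbbbccc
Runs:
  'c' x 3 => "c3"
  'b' x 1 => "b1"
  'c' x 1 => "c1"
  'b' x 3 => "b3"
  'c' x 3 => "c3"
Compressed: "c3b1c1b3c3"
Compressed length: 10

10


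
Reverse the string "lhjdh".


Input: lhjdh
Reading characters right to left:
  Position 4: 'h'
  Position 3: 'd'
  Position 2: 'j'
  Position 1: 'h'
  Position 0: 'l'
Reversed: hdjhl

hdjhl


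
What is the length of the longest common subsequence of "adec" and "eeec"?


LCS of "adec" and "eeec"
DP table:
           e    e    e    c
      0    0    0    0    0
  a   0    0    0    0    0
  d   0    0    0    0    0
  e   0    1    1    1    1
  c   0    1    1    1    2
LCS length = dp[4][4] = 2

2


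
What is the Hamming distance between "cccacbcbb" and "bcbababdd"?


Comparing "cccacbcbb" and "bcbababdd" position by position:
  Position 0: 'c' vs 'b' => differ
  Position 1: 'c' vs 'c' => same
  Position 2: 'c' vs 'b' => differ
  Position 3: 'a' vs 'a' => same
  Position 4: 'c' vs 'b' => differ
  Position 5: 'b' vs 'a' => differ
  Position 6: 'c' vs 'b' => differ
  Position 7: 'b' vs 'd' => differ
  Position 8: 'b' vs 'd' => differ
Total differences (Hamming distance): 7

7


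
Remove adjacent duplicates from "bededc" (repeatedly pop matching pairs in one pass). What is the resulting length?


Input: bededc
Stack-based adjacent duplicate removal:
  Read 'b': push. Stack: b
  Read 'e': push. Stack: be
  Read 'd': push. Stack: bed
  Read 'e': push. Stack: bede
  Read 'd': push. Stack: beded
  Read 'c': push. Stack: bededc
Final stack: "bededc" (length 6)

6


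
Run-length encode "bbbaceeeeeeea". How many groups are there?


Input: bbbaceeeeeeea
Scanning for consecutive runs:
  Group 1: 'b' x 3 (positions 0-2)
  Group 2: 'a' x 1 (positions 3-3)
  Group 3: 'c' x 1 (positions 4-4)
  Group 4: 'e' x 7 (positions 5-11)
  Group 5: 'a' x 1 (positions 12-12)
Total groups: 5

5


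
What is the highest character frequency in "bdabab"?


Input: bdabab
Character counts:
  'a': 2
  'b': 3
  'd': 1
Maximum frequency: 3

3


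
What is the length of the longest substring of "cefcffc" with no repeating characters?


Input: "cefcffc"
Sliding window (track last position of each char):
  Position 0 ('c'): window [0,0] length 1 -- new best
  Position 1 ('e'): window [0,1] length 2 -- new best
  Position 2 ('f'): window [0,2] length 3 -- new best
  Position 3 ('c'): repeat (last at 0), move window start to 1
  Position 3 ('c'): window [1,3] length 3
  Position 4 ('f'): repeat (last at 2), move window start to 3
  Position 4 ('f'): window [3,4] length 2
  Position 5 ('f'): repeat (last at 4), move window start to 5
  Position 5 ('f'): window [5,5] length 1
  Position 6 ('c'): window [5,6] length 2
Longest substring with no repeats: "cef" with length 3

3


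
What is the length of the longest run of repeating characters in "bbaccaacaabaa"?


Input: "bbaccaacaabaa"
Scanning for longest run:
  Position 1 ('b'): continues run of 'b', length=2
  Position 2 ('a'): new char, reset run to 1
  Position 3 ('c'): new char, reset run to 1
  Position 4 ('c'): continues run of 'c', length=2
  Position 5 ('a'): new char, reset run to 1
  Position 6 ('a'): continues run of 'a', length=2
  Position 7 ('c'): new char, reset run to 1
  Position 8 ('a'): new char, reset run to 1
  Position 9 ('a'): continues run of 'a', length=2
  Position 10 ('b'): new char, reset run to 1
  Position 11 ('a'): new char, reset run to 1
  Position 12 ('a'): continues run of 'a', length=2
Longest run: 'b' with length 2

2


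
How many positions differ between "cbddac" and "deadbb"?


Comparing "cbddac" and "deadbb" position by position:
  Position 0: 'c' vs 'd' => DIFFER
  Position 1: 'b' vs 'e' => DIFFER
  Position 2: 'd' vs 'a' => DIFFER
  Position 3: 'd' vs 'd' => same
  Position 4: 'a' vs 'b' => DIFFER
  Position 5: 'c' vs 'b' => DIFFER
Positions that differ: 5

5


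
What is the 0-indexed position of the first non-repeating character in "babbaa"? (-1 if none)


Input: babbaa
Character frequencies:
  'a': 3
  'b': 3
Scanning left to right for freq == 1:
  Position 0 ('b'): freq=3, skip
  Position 1 ('a'): freq=3, skip
  Position 2 ('b'): freq=3, skip
  Position 3 ('b'): freq=3, skip
  Position 4 ('a'): freq=3, skip
  Position 5 ('a'): freq=3, skip
  No unique character found => answer = -1

-1


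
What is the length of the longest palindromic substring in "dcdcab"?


Input: "dcdcab"
Checking substrings for palindromes:
  [0:3] "dcd" (len 3) => palindrome
  [1:4] "cdc" (len 3) => palindrome
Longest palindromic substring: "dcd" with length 3

3


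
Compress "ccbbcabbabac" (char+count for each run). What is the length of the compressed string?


Input: ccbbcabbabac
Runs:
  'c' x 2 => "c2"
  'b' x 2 => "b2"
  'c' x 1 => "c1"
  'a' x 1 => "a1"
  'b' x 2 => "b2"
  'a' x 1 => "a1"
  'b' x 1 => "b1"
  'a' x 1 => "a1"
  'c' x 1 => "c1"
Compressed: "c2b2c1a1b2a1b1a1c1"
Compressed length: 18

18


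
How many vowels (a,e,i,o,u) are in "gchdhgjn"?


Input: gchdhgjn
Checking each character:
  'g' at position 0: consonant
  'c' at position 1: consonant
  'h' at position 2: consonant
  'd' at position 3: consonant
  'h' at position 4: consonant
  'g' at position 5: consonant
  'j' at position 6: consonant
  'n' at position 7: consonant
Total vowels: 0

0


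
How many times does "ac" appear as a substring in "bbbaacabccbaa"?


Searching for "ac" in "bbbaacabccbaa"
Scanning each position:
  Position 0: "bb" => no
  Position 1: "bb" => no
  Position 2: "ba" => no
  Position 3: "aa" => no
  Position 4: "ac" => MATCH
  Position 5: "ca" => no
  Position 6: "ab" => no
  Position 7: "bc" => no
  Position 8: "cc" => no
  Position 9: "cb" => no
  Position 10: "ba" => no
  Position 11: "aa" => no
Total occurrences: 1

1


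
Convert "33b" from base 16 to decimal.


Input: "33b" in base 16
Positional expansion:
  Digit '3' (value 3) x 16^2 = 768
  Digit '3' (value 3) x 16^1 = 48
  Digit 'b' (value 11) x 16^0 = 11
Sum = 827

827


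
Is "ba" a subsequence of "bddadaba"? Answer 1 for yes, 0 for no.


Check if "ba" is a subsequence of "bddadaba"
Greedy scan:
  Position 0 ('b'): matches sub[0] = 'b'
  Position 1 ('d'): no match needed
  Position 2 ('d'): no match needed
  Position 3 ('a'): matches sub[1] = 'a'
  Position 4 ('d'): no match needed
  Position 5 ('a'): no match needed
  Position 6 ('b'): no match needed
  Position 7 ('a'): no match needed
All 2 characters matched => is a subsequence

1


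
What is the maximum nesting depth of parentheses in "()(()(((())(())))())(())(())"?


Input: "()(()(((())(())))())(())(())"
Tracking depth:
  Position 0 '(': depth becomes 1
  Position 1 ')': depth becomes 0
  Position 2 '(': depth becomes 1
  Position 3 '(': depth becomes 2
  Position 4 ')': depth becomes 1
  Position 5 '(': depth becomes 2
  Position 6 '(': depth becomes 3
  Position 7 '(': depth becomes 4
  Position 8 '(': depth becomes 5
  Position 9 ')': depth becomes 4
  Position 10 ')': depth becomes 3
  Position 11 '(': depth becomes 4
  Position 12 '(': depth becomes 5
  Position 13 ')': depth becomes 4
  Position 14 ')': depth becomes 3
  Position 15 ')': depth becomes 2
  Position 16 ')': depth becomes 1
  Position 17 '(': depth becomes 2
  Position 18 ')': depth becomes 1
  Position 19 ')': depth becomes 0
  Position 20 '(': depth becomes 1
  Position 21 '(': depth becomes 2
  Position 22 ')': depth becomes 1
  Position 23 ')': depth becomes 0
  Position 24 '(': depth becomes 1
  Position 25 '(': depth becomes 2
  Position 26 ')': depth becomes 1
  Position 27 ')': depth becomes 0
Maximum depth reached: 5

5


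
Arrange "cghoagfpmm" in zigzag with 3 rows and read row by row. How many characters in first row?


Zigzag "cghoagfpmm" into 3 rows:
Placing characters:
  'c' => row 0
  'g' => row 1
  'h' => row 2
  'o' => row 1
  'a' => row 0
  'g' => row 1
  'f' => row 2
  'p' => row 1
  'm' => row 0
  'm' => row 1
Rows:
  Row 0: "cam"
  Row 1: "gogpm"
  Row 2: "hf"
First row length: 3

3


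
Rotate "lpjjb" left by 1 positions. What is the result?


Input: "lpjjb", rotate left by 1
First 1 characters: "l"
Remaining characters: "pjjb"
Concatenate remaining + first: "pjjb" + "l" = "pjjbl"

pjjbl


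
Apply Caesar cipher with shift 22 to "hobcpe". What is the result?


Caesar cipher: shift "hobcpe" by 22
  'h' (pos 7) + 22 = pos 3 = 'd'
  'o' (pos 14) + 22 = pos 10 = 'k'
  'b' (pos 1) + 22 = pos 23 = 'x'
  'c' (pos 2) + 22 = pos 24 = 'y'
  'p' (pos 15) + 22 = pos 11 = 'l'
  'e' (pos 4) + 22 = pos 0 = 'a'
Result: dkxyla

dkxyla


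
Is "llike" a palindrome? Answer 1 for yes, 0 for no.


Input: llike
Reversed: ekill
  Compare pos 0 ('l') with pos 4 ('e'): MISMATCH
  Compare pos 1 ('l') with pos 3 ('k'): MISMATCH
Result: not a palindrome

0


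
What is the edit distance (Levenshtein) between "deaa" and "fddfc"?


Computing edit distance: "deaa" -> "fddfc"
DP table:
           f    d    d    f    c
      0    1    2    3    4    5
  d   1    1    1    2    3    4
  e   2    2    2    2    3    4
  a   3    3    3    3    3    4
  a   4    4    4    4    4    4
Edit distance = dp[4][5] = 4

4


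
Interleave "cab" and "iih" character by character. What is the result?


Interleaving "cab" and "iih":
  Position 0: 'c' from first, 'i' from second => "ci"
  Position 1: 'a' from first, 'i' from second => "ai"
  Position 2: 'b' from first, 'h' from second => "bh"
Result: ciaibh

ciaibh


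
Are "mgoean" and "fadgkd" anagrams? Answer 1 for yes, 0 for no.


Strings: "mgoean", "fadgkd"
Sorted first:  aegmno
Sorted second: addfgk
Differ at position 1: 'e' vs 'd' => not anagrams

0


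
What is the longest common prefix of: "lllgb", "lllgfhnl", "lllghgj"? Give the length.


Words: lllgb, lllgfhnl, lllghgj
  Position 0: all 'l' => match
  Position 1: all 'l' => match
  Position 2: all 'l' => match
  Position 3: all 'g' => match
  Position 4: ('b', 'f', 'h') => mismatch, stop
LCP = "lllg" (length 4)

4


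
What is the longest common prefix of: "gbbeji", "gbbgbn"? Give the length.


Words: gbbeji, gbbgbn
  Position 0: all 'g' => match
  Position 1: all 'b' => match
  Position 2: all 'b' => match
  Position 3: ('e', 'g') => mismatch, stop
LCP = "gbb" (length 3)

3


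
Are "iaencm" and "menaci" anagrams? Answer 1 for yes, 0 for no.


Strings: "iaencm", "menaci"
Sorted first:  aceimn
Sorted second: aceimn
Sorted forms match => anagrams

1


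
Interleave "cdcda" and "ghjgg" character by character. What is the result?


Interleaving "cdcda" and "ghjgg":
  Position 0: 'c' from first, 'g' from second => "cg"
  Position 1: 'd' from first, 'h' from second => "dh"
  Position 2: 'c' from first, 'j' from second => "cj"
  Position 3: 'd' from first, 'g' from second => "dg"
  Position 4: 'a' from first, 'g' from second => "ag"
Result: cgdhcjdgag

cgdhcjdgag


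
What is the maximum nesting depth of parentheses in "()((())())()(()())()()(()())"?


Input: "()((())())()(()())()()(()())"
Tracking depth:
  Position 0 '(': depth becomes 1
  Position 1 ')': depth becomes 0
  Position 2 '(': depth becomes 1
  Position 3 '(': depth becomes 2
  Position 4 '(': depth becomes 3
  Position 5 ')': depth becomes 2
  Position 6 ')': depth becomes 1
  Position 7 '(': depth becomes 2
  Position 8 ')': depth becomes 1
  Position 9 ')': depth becomes 0
  Position 10 '(': depth becomes 1
  Position 11 ')': depth becomes 0
  Position 12 '(': depth becomes 1
  Position 13 '(': depth becomes 2
  Position 14 ')': depth becomes 1
  Position 15 '(': depth becomes 2
  Position 16 ')': depth becomes 1
  Position 17 ')': depth becomes 0
  Position 18 '(': depth becomes 1
  Position 19 ')': depth becomes 0
  Position 20 '(': depth becomes 1
  Position 21 ')': depth becomes 0
  Position 22 '(': depth becomes 1
  Position 23 '(': depth becomes 2
  Position 24 ')': depth becomes 1
  Position 25 '(': depth becomes 2
  Position 26 ')': depth becomes 1
  Position 27 ')': depth becomes 0
Maximum depth reached: 3

3


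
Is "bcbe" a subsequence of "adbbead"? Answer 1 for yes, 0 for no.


Check if "bcbe" is a subsequence of "adbbead"
Greedy scan:
  Position 0 ('a'): no match needed
  Position 1 ('d'): no match needed
  Position 2 ('b'): matches sub[0] = 'b'
  Position 3 ('b'): no match needed
  Position 4 ('e'): no match needed
  Position 5 ('a'): no match needed
  Position 6 ('d'): no match needed
Only matched 1/4 characters => not a subsequence

0


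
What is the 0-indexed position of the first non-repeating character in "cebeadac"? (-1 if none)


Input: cebeadac
Character frequencies:
  'a': 2
  'b': 1
  'c': 2
  'd': 1
  'e': 2
Scanning left to right for freq == 1:
  Position 0 ('c'): freq=2, skip
  Position 1 ('e'): freq=2, skip
  Position 2 ('b'): unique! => answer = 2

2


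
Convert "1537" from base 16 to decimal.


Input: "1537" in base 16
Positional expansion:
  Digit '1' (value 1) x 16^3 = 4096
  Digit '5' (value 5) x 16^2 = 1280
  Digit '3' (value 3) x 16^1 = 48
  Digit '7' (value 7) x 16^0 = 7
Sum = 5431

5431


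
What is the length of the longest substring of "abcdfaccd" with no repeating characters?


Input: "abcdfaccd"
Sliding window (track last position of each char):
  Position 0 ('a'): window [0,0] length 1 -- new best
  Position 1 ('b'): window [0,1] length 2 -- new best
  Position 2 ('c'): window [0,2] length 3 -- new best
  Position 3 ('d'): window [0,3] length 4 -- new best
  Position 4 ('f'): window [0,4] length 5 -- new best
  Position 5 ('a'): repeat (last at 0), move window start to 1
  Position 5 ('a'): window [1,5] length 5
  Position 6 ('c'): repeat (last at 2), move window start to 3
  Position 6 ('c'): window [3,6] length 4
  Position 7 ('c'): repeat (last at 6), move window start to 7
  Position 7 ('c'): window [7,7] length 1
  Position 8 ('d'): window [7,8] length 2
Longest substring with no repeats: "abcdf" with length 5

5


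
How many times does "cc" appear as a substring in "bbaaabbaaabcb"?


Searching for "cc" in "bbaaabbaaabcb"
Scanning each position:
  Position 0: "bb" => no
  Position 1: "ba" => no
  Position 2: "aa" => no
  Position 3: "aa" => no
  Position 4: "ab" => no
  Position 5: "bb" => no
  Position 6: "ba" => no
  Position 7: "aa" => no
  Position 8: "aa" => no
  Position 9: "ab" => no
  Position 10: "bc" => no
  Position 11: "cb" => no
Total occurrences: 0

0


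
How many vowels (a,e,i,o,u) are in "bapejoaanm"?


Input: bapejoaanm
Checking each character:
  'b' at position 0: consonant
  'a' at position 1: vowel (running total: 1)
  'p' at position 2: consonant
  'e' at position 3: vowel (running total: 2)
  'j' at position 4: consonant
  'o' at position 5: vowel (running total: 3)
  'a' at position 6: vowel (running total: 4)
  'a' at position 7: vowel (running total: 5)
  'n' at position 8: consonant
  'm' at position 9: consonant
Total vowels: 5

5


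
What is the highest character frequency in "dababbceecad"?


Input: dababbceecad
Character counts:
  'a': 3
  'b': 3
  'c': 2
  'd': 2
  'e': 2
Maximum frequency: 3

3


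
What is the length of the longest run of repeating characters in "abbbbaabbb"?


Input: "abbbbaabbb"
Scanning for longest run:
  Position 1 ('b'): new char, reset run to 1
  Position 2 ('b'): continues run of 'b', length=2
  Position 3 ('b'): continues run of 'b', length=3
  Position 4 ('b'): continues run of 'b', length=4
  Position 5 ('a'): new char, reset run to 1
  Position 6 ('a'): continues run of 'a', length=2
  Position 7 ('b'): new char, reset run to 1
  Position 8 ('b'): continues run of 'b', length=2
  Position 9 ('b'): continues run of 'b', length=3
Longest run: 'b' with length 4

4


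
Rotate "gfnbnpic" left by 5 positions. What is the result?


Input: "gfnbnpic", rotate left by 5
First 5 characters: "gfnbn"
Remaining characters: "pic"
Concatenate remaining + first: "pic" + "gfnbn" = "picgfnbn"

picgfnbn


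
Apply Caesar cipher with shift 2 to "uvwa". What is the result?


Caesar cipher: shift "uvwa" by 2
  'u' (pos 20) + 2 = pos 22 = 'w'
  'v' (pos 21) + 2 = pos 23 = 'x'
  'w' (pos 22) + 2 = pos 24 = 'y'
  'a' (pos 0) + 2 = pos 2 = 'c'
Result: wxyc

wxyc


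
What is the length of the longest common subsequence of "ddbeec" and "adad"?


LCS of "ddbeec" and "adad"
DP table:
           a    d    a    d
      0    0    0    0    0
  d   0    0    1    1    1
  d   0    0    1    1    2
  b   0    0    1    1    2
  e   0    0    1    1    2
  e   0    0    1    1    2
  c   0    0    1    1    2
LCS length = dp[6][4] = 2

2


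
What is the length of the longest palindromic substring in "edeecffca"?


Input: "edeecffca"
Checking substrings for palindromes:
  [4:8] "cffc" (len 4) => palindrome
  [0:3] "ede" (len 3) => palindrome
  [2:4] "ee" (len 2) => palindrome
  [5:7] "ff" (len 2) => palindrome
Longest palindromic substring: "cffc" with length 4

4


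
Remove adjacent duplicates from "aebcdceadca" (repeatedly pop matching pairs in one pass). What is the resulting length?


Input: aebcdceadca
Stack-based adjacent duplicate removal:
  Read 'a': push. Stack: a
  Read 'e': push. Stack: ae
  Read 'b': push. Stack: aeb
  Read 'c': push. Stack: aebc
  Read 'd': push. Stack: aebcd
  Read 'c': push. Stack: aebcdc
  Read 'e': push. Stack: aebcdce
  Read 'a': push. Stack: aebcdcea
  Read 'd': push. Stack: aebcdcead
  Read 'c': push. Stack: aebcdceadc
  Read 'a': push. Stack: aebcdceadca
Final stack: "aebcdceadca" (length 11)

11


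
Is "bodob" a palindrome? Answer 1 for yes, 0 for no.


Input: bodob
Reversed: bodob
  Compare pos 0 ('b') with pos 4 ('b'): match
  Compare pos 1 ('o') with pos 3 ('o'): match
Result: palindrome

1


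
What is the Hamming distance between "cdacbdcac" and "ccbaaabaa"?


Comparing "cdacbdcac" and "ccbaaabaa" position by position:
  Position 0: 'c' vs 'c' => same
  Position 1: 'd' vs 'c' => differ
  Position 2: 'a' vs 'b' => differ
  Position 3: 'c' vs 'a' => differ
  Position 4: 'b' vs 'a' => differ
  Position 5: 'd' vs 'a' => differ
  Position 6: 'c' vs 'b' => differ
  Position 7: 'a' vs 'a' => same
  Position 8: 'c' vs 'a' => differ
Total differences (Hamming distance): 7

7


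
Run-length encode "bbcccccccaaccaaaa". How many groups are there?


Input: bbcccccccaaccaaaa
Scanning for consecutive runs:
  Group 1: 'b' x 2 (positions 0-1)
  Group 2: 'c' x 7 (positions 2-8)
  Group 3: 'a' x 2 (positions 9-10)
  Group 4: 'c' x 2 (positions 11-12)
  Group 5: 'a' x 4 (positions 13-16)
Total groups: 5

5


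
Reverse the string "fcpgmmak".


Input: fcpgmmak
Reading characters right to left:
  Position 7: 'k'
  Position 6: 'a'
  Position 5: 'm'
  Position 4: 'm'
  Position 3: 'g'
  Position 2: 'p'
  Position 1: 'c'
  Position 0: 'f'
Reversed: kammgpcf

kammgpcf


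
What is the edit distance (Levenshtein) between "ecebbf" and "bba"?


Computing edit distance: "ecebbf" -> "bba"
DP table:
           b    b    a
      0    1    2    3
  e   1    1    2    3
  c   2    2    2    3
  e   3    3    3    3
  b   4    3    3    4
  b   5    4    3    4
  f   6    5    4    4
Edit distance = dp[6][3] = 4

4


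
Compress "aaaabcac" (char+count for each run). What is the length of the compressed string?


Input: aaaabcac
Runs:
  'a' x 4 => "a4"
  'b' x 1 => "b1"
  'c' x 1 => "c1"
  'a' x 1 => "a1"
  'c' x 1 => "c1"
Compressed: "a4b1c1a1c1"
Compressed length: 10

10


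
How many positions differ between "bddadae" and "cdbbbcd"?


Comparing "bddadae" and "cdbbbcd" position by position:
  Position 0: 'b' vs 'c' => DIFFER
  Position 1: 'd' vs 'd' => same
  Position 2: 'd' vs 'b' => DIFFER
  Position 3: 'a' vs 'b' => DIFFER
  Position 4: 'd' vs 'b' => DIFFER
  Position 5: 'a' vs 'c' => DIFFER
  Position 6: 'e' vs 'd' => DIFFER
Positions that differ: 6

6


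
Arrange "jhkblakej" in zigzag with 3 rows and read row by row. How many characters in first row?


Zigzag "jhkblakej" into 3 rows:
Placing characters:
  'j' => row 0
  'h' => row 1
  'k' => row 2
  'b' => row 1
  'l' => row 0
  'a' => row 1
  'k' => row 2
  'e' => row 1
  'j' => row 0
Rows:
  Row 0: "jlj"
  Row 1: "hbae"
  Row 2: "kk"
First row length: 3

3


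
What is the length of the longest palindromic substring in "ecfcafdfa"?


Input: "ecfcafdfa"
Checking substrings for palindromes:
  [4:9] "afdfa" (len 5) => palindrome
  [1:4] "cfc" (len 3) => palindrome
  [5:8] "fdf" (len 3) => palindrome
Longest palindromic substring: "afdfa" with length 5

5


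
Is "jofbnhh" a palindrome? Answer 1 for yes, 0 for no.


Input: jofbnhh
Reversed: hhnbfoj
  Compare pos 0 ('j') with pos 6 ('h'): MISMATCH
  Compare pos 1 ('o') with pos 5 ('h'): MISMATCH
  Compare pos 2 ('f') with pos 4 ('n'): MISMATCH
Result: not a palindrome

0


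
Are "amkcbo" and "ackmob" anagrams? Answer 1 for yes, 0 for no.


Strings: "amkcbo", "ackmob"
Sorted first:  abckmo
Sorted second: abckmo
Sorted forms match => anagrams

1


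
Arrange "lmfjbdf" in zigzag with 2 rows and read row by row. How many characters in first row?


Zigzag "lmfjbdf" into 2 rows:
Placing characters:
  'l' => row 0
  'm' => row 1
  'f' => row 0
  'j' => row 1
  'b' => row 0
  'd' => row 1
  'f' => row 0
Rows:
  Row 0: "lfbf"
  Row 1: "mjd"
First row length: 4

4


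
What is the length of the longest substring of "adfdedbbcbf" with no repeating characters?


Input: "adfdedbbcbf"
Sliding window (track last position of each char):
  Position 0 ('a'): window [0,0] length 1 -- new best
  Position 1 ('d'): window [0,1] length 2 -- new best
  Position 2 ('f'): window [0,2] length 3 -- new best
  Position 3 ('d'): repeat (last at 1), move window start to 2
  Position 3 ('d'): window [2,3] length 2
  Position 4 ('e'): window [2,4] length 3
  Position 5 ('d'): repeat (last at 3), move window start to 4
  Position 5 ('d'): window [4,5] length 2
  Position 6 ('b'): window [4,6] length 3
  Position 7 ('b'): repeat (last at 6), move window start to 7
  Position 7 ('b'): window [7,7] length 1
  Position 8 ('c'): window [7,8] length 2
  Position 9 ('b'): repeat (last at 7), move window start to 8
  Position 9 ('b'): window [8,9] length 2
  Position 10 ('f'): window [8,10] length 3
Longest substring with no repeats: "adf" with length 3

3


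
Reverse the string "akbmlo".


Input: akbmlo
Reading characters right to left:
  Position 5: 'o'
  Position 4: 'l'
  Position 3: 'm'
  Position 2: 'b'
  Position 1: 'k'
  Position 0: 'a'
Reversed: olmbka

olmbka


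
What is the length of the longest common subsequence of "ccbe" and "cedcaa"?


LCS of "ccbe" and "cedcaa"
DP table:
           c    e    d    c    a    a
      0    0    0    0    0    0    0
  c   0    1    1    1    1    1    1
  c   0    1    1    1    2    2    2
  b   0    1    1    1    2    2    2
  e   0    1    2    2    2    2    2
LCS length = dp[4][6] = 2

2


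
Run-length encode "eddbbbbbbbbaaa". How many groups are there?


Input: eddbbbbbbbbaaa
Scanning for consecutive runs:
  Group 1: 'e' x 1 (positions 0-0)
  Group 2: 'd' x 2 (positions 1-2)
  Group 3: 'b' x 8 (positions 3-10)
  Group 4: 'a' x 3 (positions 11-13)
Total groups: 4

4


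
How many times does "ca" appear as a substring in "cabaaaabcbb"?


Searching for "ca" in "cabaaaabcbb"
Scanning each position:
  Position 0: "ca" => MATCH
  Position 1: "ab" => no
  Position 2: "ba" => no
  Position 3: "aa" => no
  Position 4: "aa" => no
  Position 5: "aa" => no
  Position 6: "ab" => no
  Position 7: "bc" => no
  Position 8: "cb" => no
  Position 9: "bb" => no
Total occurrences: 1

1


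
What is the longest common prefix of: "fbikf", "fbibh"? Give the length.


Words: fbikf, fbibh
  Position 0: all 'f' => match
  Position 1: all 'b' => match
  Position 2: all 'i' => match
  Position 3: ('k', 'b') => mismatch, stop
LCP = "fbi" (length 3)

3


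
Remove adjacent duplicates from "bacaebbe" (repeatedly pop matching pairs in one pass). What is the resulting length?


Input: bacaebbe
Stack-based adjacent duplicate removal:
  Read 'b': push. Stack: b
  Read 'a': push. Stack: ba
  Read 'c': push. Stack: bac
  Read 'a': push. Stack: baca
  Read 'e': push. Stack: bacae
  Read 'b': push. Stack: bacaeb
  Read 'b': matches stack top 'b' => pop. Stack: bacae
  Read 'e': matches stack top 'e' => pop. Stack: baca
Final stack: "baca" (length 4)

4


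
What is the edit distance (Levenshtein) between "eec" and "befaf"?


Computing edit distance: "eec" -> "befaf"
DP table:
           b    e    f    a    f
      0    1    2    3    4    5
  e   1    1    1    2    3    4
  e   2    2    1    2    3    4
  c   3    3    2    2    3    4
Edit distance = dp[3][5] = 4

4


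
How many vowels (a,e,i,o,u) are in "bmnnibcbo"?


Input: bmnnibcbo
Checking each character:
  'b' at position 0: consonant
  'm' at position 1: consonant
  'n' at position 2: consonant
  'n' at position 3: consonant
  'i' at position 4: vowel (running total: 1)
  'b' at position 5: consonant
  'c' at position 6: consonant
  'b' at position 7: consonant
  'o' at position 8: vowel (running total: 2)
Total vowels: 2

2


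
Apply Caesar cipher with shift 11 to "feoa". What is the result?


Caesar cipher: shift "feoa" by 11
  'f' (pos 5) + 11 = pos 16 = 'q'
  'e' (pos 4) + 11 = pos 15 = 'p'
  'o' (pos 14) + 11 = pos 25 = 'z'
  'a' (pos 0) + 11 = pos 11 = 'l'
Result: qpzl

qpzl


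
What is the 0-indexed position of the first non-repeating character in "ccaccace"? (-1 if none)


Input: ccaccace
Character frequencies:
  'a': 2
  'c': 5
  'e': 1
Scanning left to right for freq == 1:
  Position 0 ('c'): freq=5, skip
  Position 1 ('c'): freq=5, skip
  Position 2 ('a'): freq=2, skip
  Position 3 ('c'): freq=5, skip
  Position 4 ('c'): freq=5, skip
  Position 5 ('a'): freq=2, skip
  Position 6 ('c'): freq=5, skip
  Position 7 ('e'): unique! => answer = 7

7


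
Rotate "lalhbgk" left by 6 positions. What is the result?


Input: "lalhbgk", rotate left by 6
First 6 characters: "lalhbg"
Remaining characters: "k"
Concatenate remaining + first: "k" + "lalhbg" = "klalhbg"

klalhbg


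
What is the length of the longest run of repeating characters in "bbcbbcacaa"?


Input: "bbcbbcacaa"
Scanning for longest run:
  Position 1 ('b'): continues run of 'b', length=2
  Position 2 ('c'): new char, reset run to 1
  Position 3 ('b'): new char, reset run to 1
  Position 4 ('b'): continues run of 'b', length=2
  Position 5 ('c'): new char, reset run to 1
  Position 6 ('a'): new char, reset run to 1
  Position 7 ('c'): new char, reset run to 1
  Position 8 ('a'): new char, reset run to 1
  Position 9 ('a'): continues run of 'a', length=2
Longest run: 'b' with length 2

2


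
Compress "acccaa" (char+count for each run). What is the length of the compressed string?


Input: acccaa
Runs:
  'a' x 1 => "a1"
  'c' x 3 => "c3"
  'a' x 2 => "a2"
Compressed: "a1c3a2"
Compressed length: 6

6


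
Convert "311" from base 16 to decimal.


Input: "311" in base 16
Positional expansion:
  Digit '3' (value 3) x 16^2 = 768
  Digit '1' (value 1) x 16^1 = 16
  Digit '1' (value 1) x 16^0 = 1
Sum = 785

785


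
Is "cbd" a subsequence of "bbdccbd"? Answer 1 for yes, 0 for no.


Check if "cbd" is a subsequence of "bbdccbd"
Greedy scan:
  Position 0 ('b'): no match needed
  Position 1 ('b'): no match needed
  Position 2 ('d'): no match needed
  Position 3 ('c'): matches sub[0] = 'c'
  Position 4 ('c'): no match needed
  Position 5 ('b'): matches sub[1] = 'b'
  Position 6 ('d'): matches sub[2] = 'd'
All 3 characters matched => is a subsequence

1


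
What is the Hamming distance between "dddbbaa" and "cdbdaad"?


Comparing "dddbbaa" and "cdbdaad" position by position:
  Position 0: 'd' vs 'c' => differ
  Position 1: 'd' vs 'd' => same
  Position 2: 'd' vs 'b' => differ
  Position 3: 'b' vs 'd' => differ
  Position 4: 'b' vs 'a' => differ
  Position 5: 'a' vs 'a' => same
  Position 6: 'a' vs 'd' => differ
Total differences (Hamming distance): 5

5


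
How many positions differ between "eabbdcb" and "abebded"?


Comparing "eabbdcb" and "abebded" position by position:
  Position 0: 'e' vs 'a' => DIFFER
  Position 1: 'a' vs 'b' => DIFFER
  Position 2: 'b' vs 'e' => DIFFER
  Position 3: 'b' vs 'b' => same
  Position 4: 'd' vs 'd' => same
  Position 5: 'c' vs 'e' => DIFFER
  Position 6: 'b' vs 'd' => DIFFER
Positions that differ: 5

5


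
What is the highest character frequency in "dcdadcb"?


Input: dcdadcb
Character counts:
  'a': 1
  'b': 1
  'c': 2
  'd': 3
Maximum frequency: 3

3


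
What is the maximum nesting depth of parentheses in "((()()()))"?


Input: "((()()()))"
Tracking depth:
  Position 0 '(': depth becomes 1
  Position 1 '(': depth becomes 2
  Position 2 '(': depth becomes 3
  Position 3 ')': depth becomes 2
  Position 4 '(': depth becomes 3
  Position 5 ')': depth becomes 2
  Position 6 '(': depth becomes 3
  Position 7 ')': depth becomes 2
  Position 8 ')': depth becomes 1
  Position 9 ')': depth becomes 0
Maximum depth reached: 3

3


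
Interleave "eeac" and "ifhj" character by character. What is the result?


Interleaving "eeac" and "ifhj":
  Position 0: 'e' from first, 'i' from second => "ei"
  Position 1: 'e' from first, 'f' from second => "ef"
  Position 2: 'a' from first, 'h' from second => "ah"
  Position 3: 'c' from first, 'j' from second => "cj"
Result: eiefahcj

eiefahcj


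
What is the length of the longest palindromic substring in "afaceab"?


Input: "afaceab"
Checking substrings for palindromes:
  [0:3] "afa" (len 3) => palindrome
Longest palindromic substring: "afa" with length 3

3


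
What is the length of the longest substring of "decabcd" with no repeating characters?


Input: "decabcd"
Sliding window (track last position of each char):
  Position 0 ('d'): window [0,0] length 1 -- new best
  Position 1 ('e'): window [0,1] length 2 -- new best
  Position 2 ('c'): window [0,2] length 3 -- new best
  Position 3 ('a'): window [0,3] length 4 -- new best
  Position 4 ('b'): window [0,4] length 5 -- new best
  Position 5 ('c'): repeat (last at 2), move window start to 3
  Position 5 ('c'): window [3,5] length 3
  Position 6 ('d'): window [3,6] length 4
Longest substring with no repeats: "decab" with length 5

5


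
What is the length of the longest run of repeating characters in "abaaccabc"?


Input: "abaaccabc"
Scanning for longest run:
  Position 1 ('b'): new char, reset run to 1
  Position 2 ('a'): new char, reset run to 1
  Position 3 ('a'): continues run of 'a', length=2
  Position 4 ('c'): new char, reset run to 1
  Position 5 ('c'): continues run of 'c', length=2
  Position 6 ('a'): new char, reset run to 1
  Position 7 ('b'): new char, reset run to 1
  Position 8 ('c'): new char, reset run to 1
Longest run: 'a' with length 2

2


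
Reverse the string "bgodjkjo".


Input: bgodjkjo
Reading characters right to left:
  Position 7: 'o'
  Position 6: 'j'
  Position 5: 'k'
  Position 4: 'j'
  Position 3: 'd'
  Position 2: 'o'
  Position 1: 'g'
  Position 0: 'b'
Reversed: ojkjdogb

ojkjdogb


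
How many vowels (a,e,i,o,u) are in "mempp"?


Input: mempp
Checking each character:
  'm' at position 0: consonant
  'e' at position 1: vowel (running total: 1)
  'm' at position 2: consonant
  'p' at position 3: consonant
  'p' at position 4: consonant
Total vowels: 1

1


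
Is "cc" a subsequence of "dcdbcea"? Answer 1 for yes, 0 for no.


Check if "cc" is a subsequence of "dcdbcea"
Greedy scan:
  Position 0 ('d'): no match needed
  Position 1 ('c'): matches sub[0] = 'c'
  Position 2 ('d'): no match needed
  Position 3 ('b'): no match needed
  Position 4 ('c'): matches sub[1] = 'c'
  Position 5 ('e'): no match needed
  Position 6 ('a'): no match needed
All 2 characters matched => is a subsequence

1


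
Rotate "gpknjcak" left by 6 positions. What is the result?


Input: "gpknjcak", rotate left by 6
First 6 characters: "gpknjc"
Remaining characters: "ak"
Concatenate remaining + first: "ak" + "gpknjc" = "akgpknjc"

akgpknjc


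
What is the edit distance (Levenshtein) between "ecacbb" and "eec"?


Computing edit distance: "ecacbb" -> "eec"
DP table:
           e    e    c
      0    1    2    3
  e   1    0    1    2
  c   2    1    1    1
  a   3    2    2    2
  c   4    3    3    2
  b   5    4    4    3
  b   6    5    5    4
Edit distance = dp[6][3] = 4

4


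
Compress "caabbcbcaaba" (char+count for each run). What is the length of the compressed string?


Input: caabbcbcaaba
Runs:
  'c' x 1 => "c1"
  'a' x 2 => "a2"
  'b' x 2 => "b2"
  'c' x 1 => "c1"
  'b' x 1 => "b1"
  'c' x 1 => "c1"
  'a' x 2 => "a2"
  'b' x 1 => "b1"
  'a' x 1 => "a1"
Compressed: "c1a2b2c1b1c1a2b1a1"
Compressed length: 18

18


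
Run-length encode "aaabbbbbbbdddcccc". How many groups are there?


Input: aaabbbbbbbdddcccc
Scanning for consecutive runs:
  Group 1: 'a' x 3 (positions 0-2)
  Group 2: 'b' x 7 (positions 3-9)
  Group 3: 'd' x 3 (positions 10-12)
  Group 4: 'c' x 4 (positions 13-16)
Total groups: 4

4


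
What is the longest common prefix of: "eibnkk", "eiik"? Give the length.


Words: eibnkk, eiik
  Position 0: all 'e' => match
  Position 1: all 'i' => match
  Position 2: ('b', 'i') => mismatch, stop
LCP = "ei" (length 2)

2


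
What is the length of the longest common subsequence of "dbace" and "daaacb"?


LCS of "dbace" and "daaacb"
DP table:
           d    a    a    a    c    b
      0    0    0    0    0    0    0
  d   0    1    1    1    1    1    1
  b   0    1    1    1    1    1    2
  a   0    1    2    2    2    2    2
  c   0    1    2    2    2    3    3
  e   0    1    2    2    2    3    3
LCS length = dp[5][6] = 3

3


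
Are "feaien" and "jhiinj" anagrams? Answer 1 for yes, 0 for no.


Strings: "feaien", "jhiinj"
Sorted first:  aeefin
Sorted second: hiijjn
Differ at position 0: 'a' vs 'h' => not anagrams

0


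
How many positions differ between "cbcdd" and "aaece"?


Comparing "cbcdd" and "aaece" position by position:
  Position 0: 'c' vs 'a' => DIFFER
  Position 1: 'b' vs 'a' => DIFFER
  Position 2: 'c' vs 'e' => DIFFER
  Position 3: 'd' vs 'c' => DIFFER
  Position 4: 'd' vs 'e' => DIFFER
Positions that differ: 5

5


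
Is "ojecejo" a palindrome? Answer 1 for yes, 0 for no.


Input: ojecejo
Reversed: ojecejo
  Compare pos 0 ('o') with pos 6 ('o'): match
  Compare pos 1 ('j') with pos 5 ('j'): match
  Compare pos 2 ('e') with pos 4 ('e'): match
Result: palindrome

1


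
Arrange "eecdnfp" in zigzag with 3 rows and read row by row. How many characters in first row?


Zigzag "eecdnfp" into 3 rows:
Placing characters:
  'e' => row 0
  'e' => row 1
  'c' => row 2
  'd' => row 1
  'n' => row 0
  'f' => row 1
  'p' => row 2
Rows:
  Row 0: "en"
  Row 1: "edf"
  Row 2: "cp"
First row length: 2

2


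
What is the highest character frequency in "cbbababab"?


Input: cbbababab
Character counts:
  'a': 3
  'b': 5
  'c': 1
Maximum frequency: 5

5


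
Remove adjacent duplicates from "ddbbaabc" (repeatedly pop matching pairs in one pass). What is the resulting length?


Input: ddbbaabc
Stack-based adjacent duplicate removal:
  Read 'd': push. Stack: d
  Read 'd': matches stack top 'd' => pop. Stack: (empty)
  Read 'b': push. Stack: b
  Read 'b': matches stack top 'b' => pop. Stack: (empty)
  Read 'a': push. Stack: a
  Read 'a': matches stack top 'a' => pop. Stack: (empty)
  Read 'b': push. Stack: b
  Read 'c': push. Stack: bc
Final stack: "bc" (length 2)

2


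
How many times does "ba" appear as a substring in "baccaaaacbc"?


Searching for "ba" in "baccaaaacbc"
Scanning each position:
  Position 0: "ba" => MATCH
  Position 1: "ac" => no
  Position 2: "cc" => no
  Position 3: "ca" => no
  Position 4: "aa" => no
  Position 5: "aa" => no
  Position 6: "aa" => no
  Position 7: "ac" => no
  Position 8: "cb" => no
  Position 9: "bc" => no
Total occurrences: 1

1


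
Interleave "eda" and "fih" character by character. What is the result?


Interleaving "eda" and "fih":
  Position 0: 'e' from first, 'f' from second => "ef"
  Position 1: 'd' from first, 'i' from second => "di"
  Position 2: 'a' from first, 'h' from second => "ah"
Result: efdiah

efdiah


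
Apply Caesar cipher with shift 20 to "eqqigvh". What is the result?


Caesar cipher: shift "eqqigvh" by 20
  'e' (pos 4) + 20 = pos 24 = 'y'
  'q' (pos 16) + 20 = pos 10 = 'k'
  'q' (pos 16) + 20 = pos 10 = 'k'
  'i' (pos 8) + 20 = pos 2 = 'c'
  'g' (pos 6) + 20 = pos 0 = 'a'
  'v' (pos 21) + 20 = pos 15 = 'p'
  'h' (pos 7) + 20 = pos 1 = 'b'
Result: ykkcapb

ykkcapb


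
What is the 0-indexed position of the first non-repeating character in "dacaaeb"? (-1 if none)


Input: dacaaeb
Character frequencies:
  'a': 3
  'b': 1
  'c': 1
  'd': 1
  'e': 1
Scanning left to right for freq == 1:
  Position 0 ('d'): unique! => answer = 0

0


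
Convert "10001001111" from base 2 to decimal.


Input: "10001001111" in base 2
Positional expansion:
  Digit '1' (value 1) x 2^10 = 1024
  Digit '0' (value 0) x 2^9 = 0
  Digit '0' (value 0) x 2^8 = 0
  Digit '0' (value 0) x 2^7 = 0
  Digit '1' (value 1) x 2^6 = 64
  Digit '0' (value 0) x 2^5 = 0
  Digit '0' (value 0) x 2^4 = 0
  Digit '1' (value 1) x 2^3 = 8
  Digit '1' (value 1) x 2^2 = 4
  Digit '1' (value 1) x 2^1 = 2
  Digit '1' (value 1) x 2^0 = 1
Sum = 1103

1103


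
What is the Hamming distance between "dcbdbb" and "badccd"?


Comparing "dcbdbb" and "badccd" position by position:
  Position 0: 'd' vs 'b' => differ
  Position 1: 'c' vs 'a' => differ
  Position 2: 'b' vs 'd' => differ
  Position 3: 'd' vs 'c' => differ
  Position 4: 'b' vs 'c' => differ
  Position 5: 'b' vs 'd' => differ
Total differences (Hamming distance): 6

6


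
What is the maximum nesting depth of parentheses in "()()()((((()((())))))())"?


Input: "()()()((((()((())))))())"
Tracking depth:
  Position 0 '(': depth becomes 1
  Position 1 ')': depth becomes 0
  Position 2 '(': depth becomes 1
  Position 3 ')': depth becomes 0
  Position 4 '(': depth becomes 1
  Position 5 ')': depth becomes 0
  Position 6 '(': depth becomes 1
  Position 7 '(': depth becomes 2
  Position 8 '(': depth becomes 3
  Position 9 '(': depth becomes 4
  Position 10 '(': depth becomes 5
  Position 11 ')': depth becomes 4
  Position 12 '(': depth becomes 5
  Position 13 '(': depth becomes 6
  Position 14 '(': depth becomes 7
  Position 15 ')': depth becomes 6
  Position 16 ')': depth becomes 5
  Position 17 ')': depth becomes 4
  Position 18 ')': depth becomes 3
  Position 19 ')': depth becomes 2
  Position 20 ')': depth becomes 1
  Position 21 '(': depth becomes 2
  Position 22 ')': depth becomes 1
  Position 23 ')': depth becomes 0
Maximum depth reached: 7

7
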